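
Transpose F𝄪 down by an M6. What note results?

A#

A sixth below F lands on the letter A.
A major sixth spans 9 semitones, so F## moves to pitch class 10. On the letter A that is A#.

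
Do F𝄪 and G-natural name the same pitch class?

F## = pitch class 7 and G = pitch class 7 — the same pitch class, so they are enharmonic equivalents.

Yes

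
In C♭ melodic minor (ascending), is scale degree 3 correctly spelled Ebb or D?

Each scale degree takes a distinct letter name. Degree 3 of a scale on C must use the letter E.
Ebb and D are enharmonically the same pitch, but only Ebb uses the letter E, so it is the correct spelling here.

Ebb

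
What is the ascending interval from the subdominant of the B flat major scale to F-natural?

The subdominant of Bb major is Eb.
Eb up to F: letters E→F make it a second; 2 semitones makes it major.

major second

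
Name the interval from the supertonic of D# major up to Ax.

augmented fourth

The supertonic of D# major is E#.
E# up to A##: letters E→A make it a fourth; 6 semitones makes it augmented.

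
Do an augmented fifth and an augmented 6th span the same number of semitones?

No

An augmented fifth spans 8 semitones; an augmented sixth spans 10.
The spans differ, so they are not enharmonic equivalents.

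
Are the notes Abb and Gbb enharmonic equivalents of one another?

Two spellings are enharmonically equivalent only if they share a pitch class.
Here Abb → 7, Gbb → 5; 5 ≠ 7, so they are not.

No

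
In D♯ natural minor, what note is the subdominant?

G#

Degree 4 takes the letter 3 steps above D, which is G.
In natural minor, degree 4 sits 5 semitones above the tonic. D# + 5 semitones is pitch class 8, spelled on G as G#.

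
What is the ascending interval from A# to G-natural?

Counting letters A–B–C–D–E–F–G gives a seventh.
A#→G = 9 semitones, 2 narrower than the major seventh (11), so diminished.

diminished seventh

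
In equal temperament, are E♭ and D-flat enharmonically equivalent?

Eb is pitch class 3; Db is pitch class 1.
The pitch classes differ (3 vs. 1), so they are not enharmonic equivalents.

No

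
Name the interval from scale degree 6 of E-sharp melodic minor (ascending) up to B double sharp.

major seventh

Scale degree 6 of E# melodic minor (ascending) is C##.
C## up to B##: letters C→B make it a seventh; 11 semitones makes it major.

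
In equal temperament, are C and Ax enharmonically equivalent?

Two spellings are enharmonically equivalent only if they share a pitch class.
Here C → 0, A## → 11; 0 ≠ 11, so they are not.

No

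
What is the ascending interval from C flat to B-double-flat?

minor seventh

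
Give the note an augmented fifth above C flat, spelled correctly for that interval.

A fifth above C lands on the letter G.
An augmented fifth spans 8 semitones, so Cb moves to pitch class 7. On the letter G that is G.

G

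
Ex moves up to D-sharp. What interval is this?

The letter names run E→D, a span of 6 letter steps, so the interval is some kind of seventh.
E## to D# is 9 semitones. A major seventh is 11, so 9 makes it diminished.

diminished seventh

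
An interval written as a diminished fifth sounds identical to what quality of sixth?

doubly diminished

A diminished fifth spans 6 semitones.
A sixth spanning 6 semitones is doubly diminished (the major sixth is 9).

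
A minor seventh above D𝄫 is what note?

Cbb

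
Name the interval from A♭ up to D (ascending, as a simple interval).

augmented fourth

The letter names run A→D, a span of 3 letter steps, so the interval is some kind of fourth.
Ab to D is 6 semitones. A perfect fourth is 5, so 6 makes it augmented.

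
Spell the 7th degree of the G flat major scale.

Degree 7 takes the letter 6 steps above G, which is F.
In major, degree 7 sits 11 semitones above the tonic. Gb + 11 semitones is pitch class 5, spelled on F as F.

F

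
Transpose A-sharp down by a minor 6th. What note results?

A sixth below A lands on the letter C.
A minor sixth spans 8 semitones, so A# moves to pitch class 2. On the letter C that is C##.

C##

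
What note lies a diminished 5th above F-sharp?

C

A fifth above F lands on the letter C.
A diminished fifth spans 6 semitones, so F# moves to pitch class 0. On the letter C that is C.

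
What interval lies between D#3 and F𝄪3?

major third

The letter names run D→F, a span of 2 letter steps, so the interval is some kind of third.
D# to F## is 4 semitones. A major third is 4, so 4 makes it major.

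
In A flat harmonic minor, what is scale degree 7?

The Ab harmonic minor scale runs Ab Bb Cb Db Eb Fb G.
Degree 7 is G.

G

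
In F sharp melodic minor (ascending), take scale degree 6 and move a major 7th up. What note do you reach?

Scale degree 6 of F# melodic minor (ascending) is D#.
A major seventh (11 semitones) above D# lands on the letter C, giving C##.

C##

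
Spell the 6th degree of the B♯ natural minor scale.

The B# natural minor scale runs B# C## D# E# F## G# A#.
Degree 6 is G#.

G#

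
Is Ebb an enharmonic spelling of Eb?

Ebb is pitch class 2; Eb is pitch class 3.
The pitch classes differ (2 vs. 3), so they are not enharmonic equivalents.

No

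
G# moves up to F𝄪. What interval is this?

major seventh

Counting letters G–A–B–C–D–E–F gives a seventh.
G#→F## = 11 semitones, exactly the major seventh.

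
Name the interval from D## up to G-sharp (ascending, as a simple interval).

The letter names run D→G, a span of 3 letter steps, so the interval is some kind of fourth.
D## to G# is 4 semitones. A perfect fourth is 5, so 4 makes it diminished.

diminished fourth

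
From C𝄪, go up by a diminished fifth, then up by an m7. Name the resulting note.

A diminished fifth up from C## is G# (letter G, 6 semitones up).
A minor seventh up from G# is F# (letter F, 10 semitones up).

F#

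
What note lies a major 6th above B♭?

A sixth above B lands on the letter G.
A major sixth spans 9 semitones, so Bb moves to pitch class 7. On the letter G that is G.

G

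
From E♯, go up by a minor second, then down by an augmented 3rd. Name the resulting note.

A minor second up from E# is F# (letter F, 1 semitone up).
An augmented third down from F# is Db (letter D, 5 semitones down).

Db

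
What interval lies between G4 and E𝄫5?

diminished sixth

The letter names run G→E, a span of 5 letter steps, so the interval is some kind of sixth.
G to Ebb is 7 semitones. A major sixth is 9, so 7 makes it diminished.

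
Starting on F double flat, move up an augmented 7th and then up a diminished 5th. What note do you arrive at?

An augmented seventh up from Fbb is Eb (letter E, 12 semitones up).
A diminished fifth up from Eb is Bbb (letter B, 6 semitones up).

Bbb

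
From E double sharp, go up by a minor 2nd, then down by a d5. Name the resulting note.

A minor second up from E## is F## (letter F, 1 semitone up).
A diminished fifth down from F## is B## (letter B, 6 semitones down).

B##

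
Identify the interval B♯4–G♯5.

The letter names run B→G, a span of 5 letter steps, so the interval is some kind of sixth.
B# to G# is 8 semitones. A major sixth is 9, so 8 makes it minor.

minor sixth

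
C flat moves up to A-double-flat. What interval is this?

Counting letters C–D–E–F–G–A gives a sixth.
Cb→Abb = 8 semitones, 1 narrower than the major sixth (9), so minor.

minor sixth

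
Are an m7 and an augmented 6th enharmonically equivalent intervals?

A minor seventh spans 10 semitones; an augmented sixth spans 10.
They are enharmonically equivalent.

Yes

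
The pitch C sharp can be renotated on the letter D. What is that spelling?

Plain D sits 1 semitone above C#, so on the letter D the same pitch needs a flat: Db.

Db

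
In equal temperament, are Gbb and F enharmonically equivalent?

Gbb is pitch class 5; F is pitch class 5.
All spellings map to pitch class 5, so they are enharmonically equivalent.

Yes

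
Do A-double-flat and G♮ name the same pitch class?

Yes

Abb is pitch class 7; G is pitch class 7.
All spellings map to pitch class 7, so they are enharmonically equivalent.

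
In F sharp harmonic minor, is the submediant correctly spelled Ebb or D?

Each scale degree takes a distinct letter name. Degree 6 of a scale on F must use the letter D.
D and Ebb are enharmonically the same pitch, but only D uses the letter D, so it is the correct spelling here.

D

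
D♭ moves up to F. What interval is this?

The letter names run D→F, a span of 2 letter steps, so the interval is some kind of third.
Db to F is 4 semitones. A major third is 4, so 4 makes it major.

major third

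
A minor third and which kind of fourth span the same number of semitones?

A minor third spans 3 semitones.
A fourth spanning 3 semitones is doubly diminished (the perfect fourth is 5).

doubly diminished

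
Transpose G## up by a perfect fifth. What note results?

G up a perfect fifth is D, so the target letter is D.
From G##, a perfect fifth is 7 semitones up: D##.

D##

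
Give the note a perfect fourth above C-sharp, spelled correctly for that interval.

A fourth above C lands on the letter F.
A perfect fourth spans 5 semitones, so C# moves to pitch class 6. On the letter F that is F#.

F#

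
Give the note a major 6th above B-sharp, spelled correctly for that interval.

G##

A sixth above B lands on the letter G.
A major sixth spans 9 semitones, so B# moves to pitch class 9. On the letter G that is G##.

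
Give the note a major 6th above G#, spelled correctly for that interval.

A sixth above G lands on the letter E.
A major sixth spans 9 semitones, so G# moves to pitch class 5. On the letter E that is E#.

E#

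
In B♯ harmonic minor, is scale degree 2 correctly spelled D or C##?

C##

Each scale degree takes a distinct letter name. Degree 2 of a scale on B must use the letter C.
C## and D are enharmonically the same pitch, but only C## uses the letter C, so it is the correct spelling here.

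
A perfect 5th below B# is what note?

A fifth below B lands on the letter E.
A perfect fifth spans 7 semitones, so B# moves to pitch class 5. On the letter E that is E#.

E#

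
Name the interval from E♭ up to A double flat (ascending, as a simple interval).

The letter names run E→A, a span of 3 letter steps, so the interval is some kind of fourth.
Eb to Abb is 4 semitones. A perfect fourth is 5, so 4 makes it diminished.

diminished fourth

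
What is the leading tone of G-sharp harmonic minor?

F##

The G# harmonic minor scale runs G# A# B C# D# E F##.
Degree 7 is F##.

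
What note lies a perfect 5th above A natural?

A up a perfect fifth is E, so the target letter is E.
From A, a perfect fifth is 7 semitones up: E.

E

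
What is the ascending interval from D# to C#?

The letter names run D→C, a span of 6 letter steps, so the interval is some kind of seventh.
D# to C# is 10 semitones. A major seventh is 11, so 10 makes it minor.

minor seventh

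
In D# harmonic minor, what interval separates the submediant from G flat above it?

The submediant of D# harmonic minor is B.
B up to Gb: letters B→G make it a sixth; 7 semitones makes it diminished.

diminished sixth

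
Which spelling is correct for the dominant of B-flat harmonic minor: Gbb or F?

Each scale degree takes a distinct letter name. Degree 5 of a scale on B must use the letter F.
F and Gbb are enharmonically the same pitch, but only F uses the letter F, so it is the correct spelling here.

F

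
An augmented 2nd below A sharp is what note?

A second below A lands on the letter G.
An augmented second spans 3 semitones, so A# moves to pitch class 7. On the letter G that is G.

G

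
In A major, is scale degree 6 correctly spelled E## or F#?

Each scale degree takes a distinct letter name. Degree 6 of a scale on A must use the letter F.
F# and E## are enharmonically the same pitch, but only F# uses the letter F, so it is the correct spelling here.

F#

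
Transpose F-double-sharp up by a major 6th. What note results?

D##

A sixth above F lands on the letter D.
A major sixth spans 9 semitones, so F## moves to pitch class 4. On the letter D that is D##.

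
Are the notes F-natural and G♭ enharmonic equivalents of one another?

F is pitch class 5; Gb is pitch class 6.
The pitch classes differ (5 vs. 6), so they are not enharmonic equivalents.

No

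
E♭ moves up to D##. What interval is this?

The letter names run E→D, a span of 6 letter steps, so the interval is some kind of seventh.
Eb to D## is 13 semitones. A major seventh is 11, so 13 makes it doubly augmented.

doubly augmented seventh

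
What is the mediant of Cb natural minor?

Ebb

The Cb natural minor scale runs Cb Db Ebb Fb Gb Abb Bbb.
Degree 3 is Ebb.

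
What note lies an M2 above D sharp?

E#

D up a major second is E, so the target letter is E.
From D#, a major second is 2 semitones up: E#.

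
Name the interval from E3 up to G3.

Counting letters E–F–G gives a third.
E→G = 3 semitones, 1 narrower than the major third (4), so minor.

minor third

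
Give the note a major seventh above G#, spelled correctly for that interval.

G up a major seventh is F#, so the target letter is F.
From G#, a major seventh is 11 semitones up: F##.

F##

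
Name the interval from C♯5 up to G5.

diminished fifth

Counting letters C–D–E–F–G gives a fifth.
C#→G = 6 semitones, 1 narrower than the perfect fifth (7), so diminished.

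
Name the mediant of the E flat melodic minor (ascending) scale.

Gb

The Eb melodic minor (ascending) scale runs Eb F Gb Ab Bb C D.
Degree 3 is Gb.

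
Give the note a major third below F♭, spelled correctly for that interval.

F down a major third is Db, so the target letter is D.
From Fb, a major third is 4 semitones down: Dbb.

Dbb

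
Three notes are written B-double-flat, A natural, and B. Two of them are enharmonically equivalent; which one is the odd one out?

In 12-tone equal temperament, enharmonic equivalents share a pitch class. Bbb is pitch class 9; A is pitch class 9; B is pitch class 11.
Bbb and A share pitch class 9, while B is pitch class 11.

B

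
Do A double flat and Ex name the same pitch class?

No

Abb is pitch class 7; E## is pitch class 6.
The pitch classes differ (7 vs. 6), so they are not enharmonic equivalents.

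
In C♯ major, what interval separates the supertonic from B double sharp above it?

augmented sixth

The supertonic of C# major is D#.
D# up to B##: letters D→B make it a sixth; 10 semitones makes it augmented.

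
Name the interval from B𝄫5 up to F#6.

doubly augmented fifth

Counting letters B–C–D–E–F gives a fifth.
Bbb→F# = 9 semitones, 2 wider than the perfect fifth (7), so doubly augmented.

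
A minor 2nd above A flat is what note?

Bbb

A up a major second is B, so the target letter is B.
From Ab, a minor second is 1 semitone up: Bbb.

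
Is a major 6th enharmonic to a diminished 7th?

A major sixth spans 9 semitones; a diminished seventh spans 9.
They are enharmonically equivalent.

Yes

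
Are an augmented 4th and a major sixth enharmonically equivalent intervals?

No

An augmented fourth spans 6 semitones; a major sixth spans 9.
The spans differ, so they are not enharmonic equivalents.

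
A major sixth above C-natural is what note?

A

A sixth above C lands on the letter A.
A major sixth spans 9 semitones, so C moves to pitch class 9. On the letter A that is A.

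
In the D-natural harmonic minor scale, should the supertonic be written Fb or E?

Each scale degree takes a distinct letter name. Degree 2 of a scale on D must use the letter E.
E and Fb are enharmonically the same pitch, but only E uses the letter E, so it is the correct spelling here.

E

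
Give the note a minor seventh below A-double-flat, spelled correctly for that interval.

Bbb

A down a major seventh is Bb, so the target letter is B.
From Abb, a minor seventh is 10 semitones down: Bbb.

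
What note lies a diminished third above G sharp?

Bb

G up a major third is B, so the target letter is B.
From G#, a diminished third is 2 semitones up: Bb.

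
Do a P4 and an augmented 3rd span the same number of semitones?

A perfect fourth spans 5 semitones; an augmented third spans 5.
They are enharmonically equivalent.

Yes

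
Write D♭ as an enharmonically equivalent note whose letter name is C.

C#

Db is pitch class 1. The letter C alone is pitch class 0.
To reach pitch class 1 from C requires an offset of +1 semitone, i.e. sharp: C#.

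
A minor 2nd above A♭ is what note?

Bbb

A up a major second is B, so the target letter is B.
From Ab, a minor second is 1 semitone up: Bbb.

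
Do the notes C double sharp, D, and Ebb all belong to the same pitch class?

Yes

C## is pitch class 2; D is pitch class 2; Ebb is pitch class 2.
All spellings map to pitch class 2, so they are enharmonically equivalent.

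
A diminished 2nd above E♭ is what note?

Fbb

A second above E lands on the letter F.
A diminished second spans 0 semitones, so Eb moves to pitch class 3. On the letter F that is Fbb.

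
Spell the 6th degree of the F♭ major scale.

Db

Degree 6 takes the letter 5 steps above F, which is D.
In major, degree 6 sits 9 semitones above the tonic. Fb + 9 semitones is pitch class 1, spelled on D as Db.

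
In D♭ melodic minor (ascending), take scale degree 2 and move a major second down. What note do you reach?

Scale degree 2 of Db melodic minor (ascending) is Eb.
A major second (2 semitones) below Eb lands on the letter D, giving Db.

Db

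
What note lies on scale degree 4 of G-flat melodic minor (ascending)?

Cb

The Gb melodic minor (ascending) scale runs Gb Ab Bbb Cb Db Eb F.
Degree 4 is Cb.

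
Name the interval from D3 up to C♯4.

major seventh

The letter names run D→C, a span of 6 letter steps, so the interval is some kind of seventh.
D to C# is 11 semitones. A major seventh is 11, so 11 makes it major.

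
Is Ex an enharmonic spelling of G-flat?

Yes

E## is pitch class 6; Gb is pitch class 6.
All spellings map to pitch class 6, so they are enharmonically equivalent.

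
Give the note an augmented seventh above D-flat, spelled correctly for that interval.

A seventh above D lands on the letter C.
An augmented seventh spans 12 semitones, so Db moves to pitch class 1. On the letter C that is C#.

C#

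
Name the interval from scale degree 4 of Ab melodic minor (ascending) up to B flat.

major sixth

Scale degree 4 of Ab melodic minor (ascending) is Db.
Db up to Bb: letters D→B make it a sixth; 9 semitones makes it major.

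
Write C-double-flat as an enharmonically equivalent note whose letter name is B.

Cbb is pitch class 10. The letter B alone is pitch class 11.
To reach pitch class 10 from B requires an offset of -1 semitone, i.e. flat: Bb.

Bb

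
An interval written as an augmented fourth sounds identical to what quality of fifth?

diminished

An augmented fourth spans 6 semitones.
A fifth spanning 6 semitones is diminished (the perfect fifth is 7).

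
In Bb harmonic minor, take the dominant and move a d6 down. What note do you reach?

The dominant of Bb harmonic minor is F.
A diminished sixth (7 semitones) below F lands on the letter A, giving A#.

A#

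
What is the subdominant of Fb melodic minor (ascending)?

Bbb

Degree 4 takes the letter 3 steps above F, which is B.
In melodic minor (ascending), degree 4 sits 5 semitones above the tonic. Fb + 5 semitones is pitch class 9, spelled on B as Bbb.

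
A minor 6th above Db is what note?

D up a major sixth is B, so the target letter is B.
From Db, a minor sixth is 8 semitones up: Bbb.

Bbb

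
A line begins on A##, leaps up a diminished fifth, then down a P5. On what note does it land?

A#

A diminished fifth up from A## is E# (letter E, 6 semitones up).
A perfect fifth down from E# is A# (letter A, 7 semitones down).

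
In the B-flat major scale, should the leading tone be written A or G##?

A

Each scale degree takes a distinct letter name. Degree 7 of a scale on B must use the letter A.
A and G## are enharmonically the same pitch, but only A uses the letter A, so it is the correct spelling here.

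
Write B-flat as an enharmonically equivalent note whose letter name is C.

Cbb

Bb is pitch class 10. The letter C alone is pitch class 0.
To reach pitch class 10 from C requires an offset of -2 semitones, i.e. double flat: Cbb.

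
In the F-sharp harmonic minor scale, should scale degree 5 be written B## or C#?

C#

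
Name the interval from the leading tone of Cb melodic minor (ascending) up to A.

The leading tone of Cb melodic minor (ascending) is Bb.
Bb up to A: letters B→A make it a seventh; 11 semitones makes it major.

major seventh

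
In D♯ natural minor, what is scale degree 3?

F#

Degree 3 takes the letter 2 steps above D, which is F.
In natural minor, degree 3 sits 3 semitones above the tonic. D# + 3 semitones is pitch class 6, spelled on F as F#.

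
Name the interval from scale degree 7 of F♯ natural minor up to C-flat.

Scale degree 7 of F# natural minor is E.
E up to Cb: letters E→C make it a sixth; 7 semitones makes it diminished.

diminished sixth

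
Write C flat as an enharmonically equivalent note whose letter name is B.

Cb is pitch class 11. The letter B alone is pitch class 11.
Pitch class 11 on B needs no accidental: B.

B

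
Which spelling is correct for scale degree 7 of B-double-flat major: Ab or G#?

Each scale degree takes a distinct letter name. Degree 7 of a scale on B must use the letter A.
Ab and G# are enharmonically the same pitch, but only Ab uses the letter A, so it is the correct spelling here.

Ab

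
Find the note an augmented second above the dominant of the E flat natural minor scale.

C#

The dominant of Eb natural minor is Bb.
An augmented second (3 semitones) above Bb lands on the letter C, giving C#.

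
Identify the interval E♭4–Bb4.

perfect fifth

Counting letters E–F–G–A–B gives a fifth.
Eb→Bb = 7 semitones, exactly the perfect fifth.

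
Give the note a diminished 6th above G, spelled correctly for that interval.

Ebb

G up a major sixth is E, so the target letter is E.
From G, a diminished sixth is 7 semitones up: Ebb.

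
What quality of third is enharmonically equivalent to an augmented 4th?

An augmented fourth spans 6 semitones.
A third spanning 6 semitones is doubly augmented (the major third is 4).

doubly augmented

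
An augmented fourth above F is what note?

B

A fourth above F lands on the letter B.
An augmented fourth spans 6 semitones, so F moves to pitch class 11. On the letter B that is B.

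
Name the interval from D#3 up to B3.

minor sixth

Counting letters D–E–F–G–A–B gives a sixth.
D#→B = 8 semitones, 1 narrower than the major sixth (9), so minor.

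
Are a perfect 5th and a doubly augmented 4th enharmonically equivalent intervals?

Yes

A perfect fifth spans 7 semitones; a doubly augmented fourth spans 7.
They are enharmonically equivalent.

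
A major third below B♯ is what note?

A third below B lands on the letter G.
A major third spans 4 semitones, so B# moves to pitch class 8. On the letter G that is G#.

G#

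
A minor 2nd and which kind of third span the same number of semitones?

A minor second spans 1 semitone.
A third spanning 1 semitone is doubly diminished (the major third is 4).

doubly diminished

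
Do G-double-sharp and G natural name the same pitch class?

No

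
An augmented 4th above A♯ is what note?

D##

A fourth above A lands on the letter D.
An augmented fourth spans 6 semitones, so A# moves to pitch class 4. On the letter D that is D##.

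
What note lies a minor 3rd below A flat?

F

A down a major third is F, so the target letter is F.
From Ab, a minor third is 3 semitones down: F.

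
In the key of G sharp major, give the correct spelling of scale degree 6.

E#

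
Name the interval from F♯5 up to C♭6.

doubly diminished fifth

Counting letters F–G–A–B–C gives a fifth.
F#→Cb = 5 semitones, 2 narrower than the perfect fifth (7), so doubly diminished.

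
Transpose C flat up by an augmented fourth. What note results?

F

A fourth above C lands on the letter F.
An augmented fourth spans 6 semitones, so Cb moves to pitch class 5. On the letter F that is F.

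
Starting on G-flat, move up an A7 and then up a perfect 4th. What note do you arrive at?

An augmented seventh up from Gb is F# (letter F, 12 semitones up).
A perfect fourth up from F# is B (letter B, 5 semitones up).

B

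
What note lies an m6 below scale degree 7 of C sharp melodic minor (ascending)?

D##

Scale degree 7 of C# melodic minor (ascending) is B#.
A minor sixth (8 semitones) below B# lands on the letter D, giving D##.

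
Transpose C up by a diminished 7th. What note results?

Bbb

C up a major seventh is B, so the target letter is B.
From C, a diminished seventh is 9 semitones up: Bbb.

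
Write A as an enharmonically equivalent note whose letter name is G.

G##

Plain G sits 2 semitones below A, so on the letter G the same pitch needs a double sharp: G##.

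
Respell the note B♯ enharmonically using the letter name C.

B# is pitch class 0. The letter C alone is pitch class 0.
Pitch class 0 on C needs no accidental: C.

C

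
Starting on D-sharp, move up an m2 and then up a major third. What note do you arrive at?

A minor second up from D# is E (letter E, 1 semitone up).
A major third up from E is G# (letter G, 4 semitones up).

G#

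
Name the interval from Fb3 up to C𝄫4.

The letter names run F→C, a span of 4 letter steps, so the interval is some kind of fifth.
Fb to Cbb is 6 semitones. A perfect fifth is 7, so 6 makes it diminished.

diminished fifth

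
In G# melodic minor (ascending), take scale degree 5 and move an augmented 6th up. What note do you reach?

B##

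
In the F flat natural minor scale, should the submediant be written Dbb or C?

Dbb

Each scale degree takes a distinct letter name. Degree 6 of a scale on F must use the letter D.
Dbb and C are enharmonically the same pitch, but only Dbb uses the letter D, so it is the correct spelling here.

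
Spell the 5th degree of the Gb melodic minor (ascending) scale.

The Gb melodic minor (ascending) scale runs Gb Ab Bbb Cb Db Eb F.
Degree 5 is Db.

Db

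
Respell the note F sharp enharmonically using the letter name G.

Plain G sits 1 semitone above F#, so on the letter G the same pitch needs a flat: Gb.

Gb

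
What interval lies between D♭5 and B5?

augmented sixth

Counting letters D–E–F–G–A–B gives a sixth.
Db→B = 10 semitones, 1 wider than the major sixth (9), so augmented.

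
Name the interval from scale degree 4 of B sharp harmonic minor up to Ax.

augmented fourth

Scale degree 4 of B# harmonic minor is E#.
E# up to A##: letters E→A make it a fourth; 6 semitones makes it augmented.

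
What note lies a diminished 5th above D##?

A fifth above D lands on the letter A.
A diminished fifth spans 6 semitones, so D## moves to pitch class 10. On the letter A that is A#.

A#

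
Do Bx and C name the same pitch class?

B## is pitch class 1; C is pitch class 0.
The pitch classes differ (1 vs. 0), so they are not enharmonic equivalents.

No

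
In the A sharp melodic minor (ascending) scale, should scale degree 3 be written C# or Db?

Each scale degree takes a distinct letter name. Degree 3 of a scale on A must use the letter C.
C# and Db are enharmonically the same pitch, but only C# uses the letter C, so it is the correct spelling here.

C#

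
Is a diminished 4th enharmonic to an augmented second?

A diminished fourth spans 4 semitones; an augmented second spans 3.
The spans differ, so they are not enharmonic equivalents.

No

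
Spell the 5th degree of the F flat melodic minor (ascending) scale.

The Fb melodic minor (ascending) scale runs Fb Gb Abb Bbb Cb Db Eb.
Degree 5 is Cb.

Cb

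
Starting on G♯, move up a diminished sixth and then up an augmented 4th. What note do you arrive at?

A diminished sixth up from G# is Eb (letter E, 7 semitones up).
An augmented fourth up from Eb is A (letter A, 6 semitones up).

A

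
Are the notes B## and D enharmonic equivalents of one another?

No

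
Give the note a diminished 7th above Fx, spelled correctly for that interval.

F up a major seventh is E, so the target letter is E.
From F##, a diminished seventh is 9 semitones up: E.

E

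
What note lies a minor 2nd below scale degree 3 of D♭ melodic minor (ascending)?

Eb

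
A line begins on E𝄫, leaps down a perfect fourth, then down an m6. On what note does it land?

A perfect fourth down from Ebb is Bbb (letter B, 5 semitones down).
A minor sixth down from Bbb is Db (letter D, 8 semitones down).

Db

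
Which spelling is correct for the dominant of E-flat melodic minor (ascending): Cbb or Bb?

Bb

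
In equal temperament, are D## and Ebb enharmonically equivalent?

No

D## is pitch class 4; Ebb is pitch class 2.
The pitch classes differ (4 vs. 2), so they are not enharmonic equivalents.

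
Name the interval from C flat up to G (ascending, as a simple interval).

Counting letters C–D–E–F–G gives a fifth.
Cb→G = 8 semitones, 1 wider than the perfect fifth (7), so augmented.

augmented fifth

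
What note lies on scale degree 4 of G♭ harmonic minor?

The Gb harmonic minor scale runs Gb Ab Bbb Cb Db Ebb F.
Degree 4 is Cb.

Cb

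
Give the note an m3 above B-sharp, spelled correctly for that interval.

D#

A third above B lands on the letter D.
A minor third spans 3 semitones, so B# moves to pitch class 3. On the letter D that is D#.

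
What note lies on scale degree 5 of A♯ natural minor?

The A# natural minor scale runs A# B# C# D# E# F# G#.
Degree 5 is E#.

E#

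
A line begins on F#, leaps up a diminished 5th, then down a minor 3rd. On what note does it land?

A diminished fifth up from F# is C (letter C, 6 semitones up).
A minor third down from C is A (letter A, 3 semitones down).

A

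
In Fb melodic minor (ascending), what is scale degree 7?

Eb

The Fb melodic minor (ascending) scale runs Fb Gb Abb Bbb Cb Db Eb.
Degree 7 is Eb.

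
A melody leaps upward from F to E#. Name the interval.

augmented seventh

Counting letters F–G–A–B–C–D–E gives a seventh.
F→E# = 12 semitones, 1 wider than the major seventh (11), so augmented.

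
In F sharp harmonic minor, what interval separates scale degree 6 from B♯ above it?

augmented sixth

Scale degree 6 of F# harmonic minor is D.
D up to B#: letters D→B make it a sixth; 10 semitones makes it augmented.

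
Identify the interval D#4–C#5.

minor seventh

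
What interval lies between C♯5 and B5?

minor seventh

Counting letters C–D–E–F–G–A–B gives a seventh.
C#→B = 10 semitones, 1 narrower than the major seventh (11), so minor.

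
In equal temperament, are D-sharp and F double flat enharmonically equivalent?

D# is pitch class 3; Fbb is pitch class 3.
All spellings map to pitch class 3, so they are enharmonically equivalent.

Yes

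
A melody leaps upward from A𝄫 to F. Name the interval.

The letter names run A→F, a span of 5 letter steps, so the interval is some kind of sixth.
Abb to F is 10 semitones. A major sixth is 9, so 10 makes it augmented.

augmented sixth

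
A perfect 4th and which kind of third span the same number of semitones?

augmented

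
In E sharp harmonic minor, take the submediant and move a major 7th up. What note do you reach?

The submediant of E# harmonic minor is C#.
A major seventh (11 semitones) above C# lands on the letter B, giving B#.

B#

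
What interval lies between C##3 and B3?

diminished seventh

The letter names run C→B, a span of 6 letter steps, so the interval is some kind of seventh.
C## to B is 9 semitones. A major seventh is 11, so 9 makes it diminished.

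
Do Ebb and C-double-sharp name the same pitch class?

Yes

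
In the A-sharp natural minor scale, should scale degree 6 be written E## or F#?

Each scale degree takes a distinct letter name. Degree 6 of a scale on A must use the letter F.
F# and E## are enharmonically the same pitch, but only F# uses the letter F, so it is the correct spelling here.

F#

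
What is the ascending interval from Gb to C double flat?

Counting letters G–A–B–C gives a fourth.
Gb→Cbb = 4 semitones, 1 narrower than the perfect fourth (5), so diminished.

diminished fourth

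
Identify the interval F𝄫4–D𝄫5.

major sixth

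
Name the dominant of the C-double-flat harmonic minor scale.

Degree 5 takes the letter 4 steps above C, which is G.
In harmonic minor, degree 5 sits 7 semitones above the tonic. Cbb + 7 semitones is pitch class 5, spelled on G as Gbb.

Gbb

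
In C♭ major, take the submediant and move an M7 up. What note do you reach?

G

The submediant of Cb major is Ab.
A major seventh (11 semitones) above Ab lands on the letter G, giving G.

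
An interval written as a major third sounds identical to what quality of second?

doubly augmented

A major third spans 4 semitones.
A second spanning 4 semitones is doubly augmented (the major second is 2).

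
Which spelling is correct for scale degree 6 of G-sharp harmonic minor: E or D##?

E

Each scale degree takes a distinct letter name. Degree 6 of a scale on G must use the letter E.
E and D## are enharmonically the same pitch, but only E uses the letter E, so it is the correct spelling here.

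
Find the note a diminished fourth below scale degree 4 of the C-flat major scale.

C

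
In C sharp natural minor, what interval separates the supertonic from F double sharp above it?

The supertonic of C# natural minor is D#.
D# up to F##: letters D→F make it a third; 4 semitones makes it major.

major third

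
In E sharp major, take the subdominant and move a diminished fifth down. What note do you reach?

The subdominant of E# major is A#.
A diminished fifth (6 semitones) below A# lands on the letter D, giving D##.

D##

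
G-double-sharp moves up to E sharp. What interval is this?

minor sixth

Counting letters G–A–B–C–D–E gives a sixth.
G##→E# = 8 semitones, 1 narrower than the major sixth (9), so minor.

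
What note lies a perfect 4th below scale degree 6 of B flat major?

Scale degree 6 of Bb major is G.
A perfect fourth (5 semitones) below G lands on the letter D, giving D.

D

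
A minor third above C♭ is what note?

A third above C lands on the letter E.
A minor third spans 3 semitones, so Cb moves to pitch class 2. On the letter E that is Ebb.

Ebb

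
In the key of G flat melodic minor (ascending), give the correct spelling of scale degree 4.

The Gb melodic minor (ascending) scale runs Gb Ab Bbb Cb Db Eb F.
Degree 4 is Cb.

Cb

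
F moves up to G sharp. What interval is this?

augmented second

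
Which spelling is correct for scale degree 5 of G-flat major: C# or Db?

Db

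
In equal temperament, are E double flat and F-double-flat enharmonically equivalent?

Ebb is pitch class 2; Fbb is pitch class 3.
The pitch classes differ (2 vs. 3), so they are not enharmonic equivalents.

No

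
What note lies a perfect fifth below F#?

B

A fifth below F lands on the letter B.
A perfect fifth spans 7 semitones, so F# moves to pitch class 11. On the letter B that is B.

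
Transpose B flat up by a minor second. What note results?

Cb

B up a major second is C#, so the target letter is C.
From Bb, a minor second is 1 semitone up: Cb.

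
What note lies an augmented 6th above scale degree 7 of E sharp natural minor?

B##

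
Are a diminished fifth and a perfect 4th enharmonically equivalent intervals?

No

A diminished fifth spans 6 semitones; a perfect fourth spans 5.
The spans differ, so they are not enharmonic equivalents.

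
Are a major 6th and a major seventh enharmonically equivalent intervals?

A major sixth spans 9 semitones; a major seventh spans 11.
The spans differ, so they are not enharmonic equivalents.

No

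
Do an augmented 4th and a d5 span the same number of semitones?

An augmented fourth spans 6 semitones; a diminished fifth spans 6.
They are enharmonically equivalent.

Yes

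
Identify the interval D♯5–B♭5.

diminished sixth

The letter names run D→B, a span of 5 letter steps, so the interval is some kind of sixth.
D# to Bb is 7 semitones. A major sixth is 9, so 7 makes it diminished.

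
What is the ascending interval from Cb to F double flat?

Counting letters C–D–E–F gives a fourth.
Cb→Fbb = 4 semitones, 1 narrower than the perfect fourth (5), so diminished.

diminished fourth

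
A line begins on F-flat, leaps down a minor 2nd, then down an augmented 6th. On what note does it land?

A minor second down from Fb is Eb (letter E, 1 semitone down).
An augmented sixth down from Eb is Gbb (letter G, 10 semitones down).

Gbb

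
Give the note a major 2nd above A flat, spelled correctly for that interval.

Bb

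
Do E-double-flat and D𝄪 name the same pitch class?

No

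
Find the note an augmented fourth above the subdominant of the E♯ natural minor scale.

The subdominant of E# natural minor is A#.
An augmented fourth (6 semitones) above A# lands on the letter D, giving D##.

D##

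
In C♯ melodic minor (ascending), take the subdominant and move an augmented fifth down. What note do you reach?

Bb

The subdominant of C# melodic minor (ascending) is F#.
An augmented fifth (8 semitones) below F# lands on the letter B, giving Bb.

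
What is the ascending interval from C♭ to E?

The letter names run C→E, a span of 2 letter steps, so the interval is some kind of third.
Cb to E is 5 semitones. A major third is 4, so 5 makes it augmented.

augmented third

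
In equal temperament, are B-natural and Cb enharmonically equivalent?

Yes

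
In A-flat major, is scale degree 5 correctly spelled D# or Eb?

Eb

Each scale degree takes a distinct letter name. Degree 5 of a scale on A must use the letter E.
Eb and D# are enharmonically the same pitch, but only Eb uses the letter E, so it is the correct spelling here.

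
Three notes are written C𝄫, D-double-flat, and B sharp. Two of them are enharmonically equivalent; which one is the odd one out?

Cbb

In 12-tone equal temperament, enharmonic equivalents share a pitch class. Cbb is pitch class 10; Dbb is pitch class 0; B# is pitch class 0.
Dbb and B# share pitch class 0, while Cbb is pitch class 10.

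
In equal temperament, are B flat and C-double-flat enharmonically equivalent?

Yes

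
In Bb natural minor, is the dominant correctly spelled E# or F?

Each scale degree takes a distinct letter name. Degree 5 of a scale on B must use the letter F.
F and E# are enharmonically the same pitch, but only F uses the letter F, so it is the correct spelling here.

F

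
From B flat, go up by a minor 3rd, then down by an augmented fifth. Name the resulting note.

A minor third up from Bb is Db (letter D, 3 semitones up).
An augmented fifth down from Db is Gbb (letter G, 8 semitones down).

Gbb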